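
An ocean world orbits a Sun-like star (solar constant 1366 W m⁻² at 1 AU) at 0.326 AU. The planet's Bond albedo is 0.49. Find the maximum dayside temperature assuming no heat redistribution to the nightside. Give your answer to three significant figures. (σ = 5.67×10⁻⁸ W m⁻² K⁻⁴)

T_ss ≈ 583 K

Flux at 0.326 AU: S = 1366/0.326² = 1.29×10⁴ W m⁻².
With no redistribution each surface element balances locally: S(1−A) = σT⁴.
T = [1.29×10⁴ × 0.51 / 5.67×10⁻⁸]^(1/4) = (1.16×10¹¹)^(1/4) = 583 K.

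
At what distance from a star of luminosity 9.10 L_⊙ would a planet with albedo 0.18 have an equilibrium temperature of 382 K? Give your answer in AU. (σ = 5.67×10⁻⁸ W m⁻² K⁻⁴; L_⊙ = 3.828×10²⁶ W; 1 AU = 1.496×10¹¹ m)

d ≈ 1.45 AU

L = 9.10 × 3.828×10²⁶ = 3.48×10²⁷ W.
From T_eq⁴ = L(1−A)/(16πσd²): d = √[L(1−A)/(16πσT_eq⁴)].
d = √[3.48×10²⁷ × 0.82 / (16π × 5.67×10⁻⁸ × (382)⁴)] = 2.17×10¹¹ m = 1.45 AU.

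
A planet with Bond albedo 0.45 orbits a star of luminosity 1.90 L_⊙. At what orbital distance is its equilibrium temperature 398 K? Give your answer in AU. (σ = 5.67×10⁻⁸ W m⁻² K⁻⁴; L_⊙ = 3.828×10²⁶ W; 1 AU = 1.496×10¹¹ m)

L = 1.90 × 3.828×10²⁶ = 7.27×10²⁶ W.
From T_eq⁴ = L(1−A)/(16πσd²): d = √[L(1−A)/(16πσT_eq⁴)].
d = √[7.27×10²⁶ × 0.55 / (16π × 5.67×10⁻⁸ × (398)⁴)] = 7.48×10¹⁰ m = 0.500 AU.

d ≈ 0.500 AU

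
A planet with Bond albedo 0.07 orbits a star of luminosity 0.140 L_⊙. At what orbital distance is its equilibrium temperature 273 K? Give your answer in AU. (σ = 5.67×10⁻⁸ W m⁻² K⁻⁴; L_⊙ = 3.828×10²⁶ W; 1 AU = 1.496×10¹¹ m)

d ≈ 0.375 AU

L = 0.140 × 3.828×10²⁶ = 5.36×10²⁵ W.
From T_eq⁴ = L(1−A)/(16πσd²): d = √[L(1−A)/(16πσT_eq⁴)].
d = √[5.36×10²⁵ × 0.93 / (16π × 5.67×10⁻⁸ × (273)⁴)] = 5.61×10¹⁰ m = 0.375 AU.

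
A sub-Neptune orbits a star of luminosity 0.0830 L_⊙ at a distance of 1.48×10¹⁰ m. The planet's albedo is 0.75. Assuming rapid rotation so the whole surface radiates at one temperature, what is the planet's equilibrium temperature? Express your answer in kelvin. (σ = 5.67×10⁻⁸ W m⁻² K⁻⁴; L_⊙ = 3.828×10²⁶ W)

T_eq ≈ 336 K

L = 0.0830 × 3.828×10²⁶ = 3.18×10²⁵ W.
Flux: S = L/(4πd²) = 3.18×10²⁵/(4π×(1.48×10¹⁰)²) = 1.15×10⁴ W m⁻².
Energy balance: absorbed = emitted ⇒ πR²·S(1−A) = 4πR²·σT_eq⁴, so T_eq⁴ = S(1−A)/(4σ).
T_eq = [1.15×10⁴ × 0.25 / (4 × 5.67×10⁻⁸)]^(1/4) = (1.27×10¹⁰)^(1/4) = 336 K.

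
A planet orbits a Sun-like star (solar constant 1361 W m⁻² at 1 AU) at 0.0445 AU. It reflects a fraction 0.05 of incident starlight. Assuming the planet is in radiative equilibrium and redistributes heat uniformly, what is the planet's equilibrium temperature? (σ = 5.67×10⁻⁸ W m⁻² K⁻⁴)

T_eq ≈ 1300 K

Flux at 0.0445 AU: S = 1361/0.0445² = 6.87×10⁵ W m⁻².
Energy balance: absorbed = emitted ⇒ πR²·S(1−A) = 4πR²·σT_eq⁴, so T_eq⁴ = S(1−A)/(4σ).
T_eq = [6.87×10⁵ × 0.95 / (4 × 5.67×10⁻⁸)]^(1/4) = (2.88×10¹²)^(1/4) = 1300 K.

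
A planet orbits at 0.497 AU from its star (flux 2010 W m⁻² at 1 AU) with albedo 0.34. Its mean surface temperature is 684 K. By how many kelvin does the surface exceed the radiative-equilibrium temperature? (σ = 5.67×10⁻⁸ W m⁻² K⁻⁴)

S = 2010/0.497² = 8137 W m⁻².
T_eq = [S(1−A)/(4σ)]^(1/4) = [8137×0.66/(4×5.67×10⁻⁸)]^(1/4) = 392.3 K.
ΔT = T_surf − T_eq = 684 − 392.3.

ΔT ≈ 291.7 K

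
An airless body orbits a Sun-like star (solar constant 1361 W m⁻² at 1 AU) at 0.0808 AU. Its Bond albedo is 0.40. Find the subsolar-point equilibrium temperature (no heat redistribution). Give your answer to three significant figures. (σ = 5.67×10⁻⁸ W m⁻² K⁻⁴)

Flux at 0.0808 AU: S = 1361/0.0808² = 2.08×10⁵ W m⁻².
At the subsolar point the surface absorbs S(1−A) and emits σT⁴ per unit area — no factor of 4, since only the local patch is in balance.
T = [2.08×10⁵ × 0.60 / 5.67×10⁻⁸]^(1/4) = (2.21×10¹²)^(1/4) = 1220 K.

T_ss ≈ 1220 K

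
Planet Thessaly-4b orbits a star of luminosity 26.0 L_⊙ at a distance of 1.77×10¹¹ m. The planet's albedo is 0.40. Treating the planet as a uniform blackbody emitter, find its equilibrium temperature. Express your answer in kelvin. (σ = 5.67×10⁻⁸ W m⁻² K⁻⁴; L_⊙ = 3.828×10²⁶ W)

L = 26.0 × 3.828×10²⁶ = 9.95×10²⁷ W.
Flux: S = L/(4πd²) = 9.95×10²⁷/(4π×(1.77×10¹¹)²) = 2.53×10⁴ W m⁻².
Energy balance: absorbed = emitted ⇒ πR²·S(1−A) = 4πR²·σT_eq⁴, so T_eq⁴ = S(1−A)/(4σ).
T_eq = [2.53×10⁴ × 0.60 / (4 × 5.67×10⁻⁸)]^(1/4) = (6.69×10¹⁰)^(1/4) = 509 K.

T_eq ≈ 509 K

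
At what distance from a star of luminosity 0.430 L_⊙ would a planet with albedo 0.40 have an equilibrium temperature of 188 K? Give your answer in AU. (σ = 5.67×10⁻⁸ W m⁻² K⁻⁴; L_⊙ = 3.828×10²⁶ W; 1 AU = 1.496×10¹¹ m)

d ≈ 1.11 AU

L = 0.430 × 3.828×10²⁶ = 1.65×10²⁶ W.
From T_eq⁴ = L(1−A)/(16πσd²): d = √[L(1−A)/(16πσT_eq⁴)].
d = √[1.65×10²⁶ × 0.60 / (16π × 5.67×10⁻⁸ × (188)⁴)] = 1.67×10¹¹ m = 1.11 AU.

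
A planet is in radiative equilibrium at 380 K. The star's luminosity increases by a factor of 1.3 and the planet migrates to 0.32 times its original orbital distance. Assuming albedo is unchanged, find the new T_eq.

T_eq ∝ L^(1/4) · d^(−1/2).
T′ = 380 × 1.3^(1/4) / 0.32^(1/2) = 717 K.

T_eq ≈ 717 K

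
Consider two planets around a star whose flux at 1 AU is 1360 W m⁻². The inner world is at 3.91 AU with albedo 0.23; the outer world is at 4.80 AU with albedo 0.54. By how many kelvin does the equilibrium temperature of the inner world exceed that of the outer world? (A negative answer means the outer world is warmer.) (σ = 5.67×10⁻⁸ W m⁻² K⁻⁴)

T_eq = [S₀(1−A)/(4σd²)]^(1/4), so T ∝ (1−A)^(1/4) / √d.
T₁ = [1360×0.77/(4×5.67×10⁻⁸×3.91²)]^(1/4) = 131.83 K.
T₂ = [1360×0.46/(4×5.67×10⁻⁸×4.80²)]^(1/4) = 104.60 K.

ΔT ≈ 27.2 K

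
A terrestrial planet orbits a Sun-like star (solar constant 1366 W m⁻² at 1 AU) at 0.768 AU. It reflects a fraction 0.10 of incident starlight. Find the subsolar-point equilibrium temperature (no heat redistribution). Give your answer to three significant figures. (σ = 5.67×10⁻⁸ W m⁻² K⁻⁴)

T_ss ≈ 438 K

Flux at 0.768 AU: S = 1366/0.768² = 2320 W m⁻².
At the subsolar point the surface absorbs S(1−A) and emits σT⁴ per unit area — no factor of 4, since only the local patch is in balance.
T = [2320 × 0.90 / 5.67×10⁻⁸]^(1/4) = (3.68×10¹⁰)^(1/4) = 438 K.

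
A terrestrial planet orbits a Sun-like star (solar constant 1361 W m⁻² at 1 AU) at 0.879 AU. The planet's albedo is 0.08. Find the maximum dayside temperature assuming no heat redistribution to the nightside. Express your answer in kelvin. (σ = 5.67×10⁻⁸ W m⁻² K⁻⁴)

Flux at 0.879 AU: S = 1361/0.879² = 1760 W m⁻².
With no redistribution each surface element balances locally: S(1−A) = σT⁴.
T = [1760 × 0.92 / 5.67×10⁻⁸]^(1/4) = (2.86×10¹⁰)^(1/4) = 411 K.

T_ss ≈ 411 K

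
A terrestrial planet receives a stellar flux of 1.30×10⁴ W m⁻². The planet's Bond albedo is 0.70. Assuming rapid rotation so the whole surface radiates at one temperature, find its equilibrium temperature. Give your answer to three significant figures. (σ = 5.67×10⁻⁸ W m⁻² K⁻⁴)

Energy balance: absorbed = emitted ⇒ πR²·S(1−A) = 4πR²·σT_eq⁴, so T_eq⁴ = S(1−A)/(4σ).
T_eq = [1.30×10⁴ × 0.30 / (4 × 5.67×10⁻⁸)]^(1/4) = (1.72×10¹⁰)^(1/4) = 362 K.

T_eq ≈ 362 K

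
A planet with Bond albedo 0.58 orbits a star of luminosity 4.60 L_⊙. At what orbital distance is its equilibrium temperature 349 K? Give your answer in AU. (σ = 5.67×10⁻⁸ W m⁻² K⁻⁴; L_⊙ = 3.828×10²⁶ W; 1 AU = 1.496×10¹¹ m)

d ≈ 0.884 AU

L = 4.60 × 3.828×10²⁶ = 1.76×10²⁷ W.
From T_eq⁴ = L(1−A)/(16πσd²): d = √[L(1−A)/(16πσT_eq⁴)].
d = √[1.76×10²⁷ × 0.42 / (16π × 5.67×10⁻⁸ × (349)⁴)] = 1.32×10¹¹ m = 0.884 AU.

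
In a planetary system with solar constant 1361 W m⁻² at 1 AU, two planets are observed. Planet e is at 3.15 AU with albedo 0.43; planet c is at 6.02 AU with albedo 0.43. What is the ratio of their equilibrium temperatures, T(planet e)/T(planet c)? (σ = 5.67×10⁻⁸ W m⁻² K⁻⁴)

T₁/T₂ ≈ 1.382

T_eq = [S₀(1−A)/(4σd²)]^(1/4), so T ∝ (1−A)^(1/4) / √d.
T₁ = [1361×0.57/(4×5.67×10⁻⁸×3.15²)]^(1/4) = 136.26 K.
T₂ = [1361×0.57/(4×5.67×10⁻⁸×6.02²)]^(1/4) = 98.57 K.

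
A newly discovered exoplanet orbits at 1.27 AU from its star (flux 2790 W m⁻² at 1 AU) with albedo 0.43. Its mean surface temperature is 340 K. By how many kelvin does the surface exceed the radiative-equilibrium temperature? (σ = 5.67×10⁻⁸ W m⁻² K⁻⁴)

S = 2790/1.27² = 1730 W m⁻².
T_eq = [S(1−A)/(4σ)]^(1/4) = [1730×0.57/(4×5.67×10⁻⁸)]^(1/4) = 256.8 K.
ΔT = T_surf − T_eq = 340 − 256.8.

ΔT ≈ 83.2 K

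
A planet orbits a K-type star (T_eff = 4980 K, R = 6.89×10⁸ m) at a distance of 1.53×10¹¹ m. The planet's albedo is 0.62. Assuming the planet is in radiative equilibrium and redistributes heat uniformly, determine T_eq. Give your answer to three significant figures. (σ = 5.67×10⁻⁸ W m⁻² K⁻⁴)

L = 4πR_⋆²σT_⋆⁴ = 4π(6.89×10⁸)² × 5.67×10⁻⁸ × (4980)⁴ = 2.08×10²⁶ W.
S = L/(4πd²) = 707 W m⁻².
Energy balance: absorbed = emitted ⇒ πR²·S(1−A) = 4πR²·σT_eq⁴, so T_eq⁴ = S(1−A)/(4σ).
T_eq = [707 × 0.38 / (4 × 5.67×10⁻⁸)]^(1/4) = (1.18×10⁹)^(1/4) = 186 K.

T_eq ≈ 186 K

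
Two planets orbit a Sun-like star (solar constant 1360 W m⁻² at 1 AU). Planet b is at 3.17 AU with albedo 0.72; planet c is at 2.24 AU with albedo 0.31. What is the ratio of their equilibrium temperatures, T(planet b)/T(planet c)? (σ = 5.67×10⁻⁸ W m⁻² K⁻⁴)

T₁/T₂ ≈ 0.671

T_eq = [S₀(1−A)/(4σd²)]^(1/4), so T ∝ (1−A)^(1/4) / √d.
T₁ = [1360×0.28/(4×5.67×10⁻⁸×3.17²)]^(1/4) = 113.69 K.
T₂ = [1360×0.69/(4×5.67×10⁻⁸×2.24²)]^(1/4) = 169.46 K.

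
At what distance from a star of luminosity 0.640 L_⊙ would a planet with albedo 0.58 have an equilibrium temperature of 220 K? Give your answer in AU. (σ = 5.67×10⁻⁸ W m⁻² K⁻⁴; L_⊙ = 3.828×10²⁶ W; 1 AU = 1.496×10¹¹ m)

L = 0.640 × 3.828×10²⁶ = 2.45×10²⁶ W.
From T_eq⁴ = L(1−A)/(16πσd²): d = √[L(1−A)/(16πσT_eq⁴)].
d = √[2.45×10²⁶ × 0.42 / (16π × 5.67×10⁻⁸ × (220)⁴)] = 1.24×10¹¹ m = 0.830 AU.

d ≈ 0.830 AU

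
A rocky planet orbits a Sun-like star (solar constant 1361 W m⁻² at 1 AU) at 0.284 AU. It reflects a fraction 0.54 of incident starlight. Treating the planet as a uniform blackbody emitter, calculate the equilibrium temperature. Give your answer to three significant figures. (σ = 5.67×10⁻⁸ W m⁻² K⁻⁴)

T_eq ≈ 430 K

Flux at 0.284 AU: S = 1361/0.284² = 1.69×10⁴ W m⁻².
Energy balance: absorbed = emitted ⇒ πR²·S(1−A) = 4πR²·σT_eq⁴, so T_eq⁴ = S(1−A)/(4σ).
T_eq = [1.69×10⁴ × 0.46 / (4 × 5.67×10⁻⁸)]^(1/4) = (3.42×10¹⁰)^(1/4) = 430 K.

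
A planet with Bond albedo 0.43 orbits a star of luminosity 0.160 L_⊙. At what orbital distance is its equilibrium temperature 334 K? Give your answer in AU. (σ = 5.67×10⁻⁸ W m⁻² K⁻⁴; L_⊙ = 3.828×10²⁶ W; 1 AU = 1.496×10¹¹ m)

L = 0.160 × 3.828×10²⁶ = 6.12×10²⁵ W.
From T_eq⁴ = L(1−A)/(16πσd²): d = √[L(1−A)/(16πσT_eq⁴)].
d = √[6.12×10²⁵ × 0.57 / (16π × 5.67×10⁻⁸ × (334)⁴)] = 3.14×10¹⁰ m = 0.210 AU.

d ≈ 0.210 AU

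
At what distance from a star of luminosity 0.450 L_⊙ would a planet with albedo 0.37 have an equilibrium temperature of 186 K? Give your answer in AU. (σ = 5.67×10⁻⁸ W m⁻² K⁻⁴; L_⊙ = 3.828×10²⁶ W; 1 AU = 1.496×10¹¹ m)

d ≈ 1.19 AU

L = 0.450 × 3.828×10²⁶ = 1.72×10²⁶ W.
From T_eq⁴ = L(1−A)/(16πσd²): d = √[L(1−A)/(16πσT_eq⁴)].
d = √[1.72×10²⁶ × 0.63 / (16π × 5.67×10⁻⁸ × (186)⁴)] = 1.78×10¹¹ m = 1.19 AU.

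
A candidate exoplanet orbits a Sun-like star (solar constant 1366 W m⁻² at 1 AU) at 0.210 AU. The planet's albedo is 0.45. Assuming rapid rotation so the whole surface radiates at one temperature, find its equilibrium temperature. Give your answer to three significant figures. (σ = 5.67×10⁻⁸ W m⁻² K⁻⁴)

Flux at 0.210 AU: S = 1366/0.210² = 3.10×10⁴ W m⁻².
Energy balance: absorbed = emitted ⇒ πR²·S(1−A) = 4πR²·σT_eq⁴, so T_eq⁴ = S(1−A)/(4σ).
T_eq = [3.10×10⁴ × 0.55 / (4 × 5.67×10⁻⁸)]^(1/4) = (7.51×10¹⁰)^(1/4) = 524 K.

T_eq ≈ 524 K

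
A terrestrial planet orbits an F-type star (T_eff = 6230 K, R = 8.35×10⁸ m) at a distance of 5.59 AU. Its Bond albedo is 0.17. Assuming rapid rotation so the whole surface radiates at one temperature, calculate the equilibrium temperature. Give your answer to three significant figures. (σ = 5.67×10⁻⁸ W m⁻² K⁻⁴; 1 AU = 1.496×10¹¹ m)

d = 5.59 AU = 8.36×10¹¹ m.
L = 4πR_⋆²σT_⋆⁴ = 4π(8.35×10⁸)² × 5.67×10⁻⁸ × (6230)⁴ = 7.48×10²⁶ W.
S = L/(4πd²) = 85.2 W m⁻².
Energy balance: absorbed = emitted ⇒ πR²·S(1−A) = 4πR²·σT_eq⁴, so T_eq⁴ = S(1−A)/(4σ).
T_eq = [85.2 × 0.83 / (4 × 5.67×10⁻⁸)]^(1/4) = (3.12×10⁸)^(1/4) = 133 K.

T_eq ≈ 133 K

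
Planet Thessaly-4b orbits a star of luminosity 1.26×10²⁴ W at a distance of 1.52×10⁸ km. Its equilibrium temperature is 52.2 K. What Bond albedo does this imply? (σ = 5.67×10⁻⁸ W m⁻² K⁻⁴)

A ≈ 0.61

d = 1.52×10⁸ km = 1.52×10¹¹ m.
Flux: S = L/(4πd²) = 1.26×10²⁴/(4π×(1.52×10¹¹)²) = 4.34 W m⁻².
From T_eq⁴ = S(1−A)/(4σ): 1−A = 4σT_eq⁴/S.
1−A = 4 × 5.67×10⁻⁸ × (52.2)⁴ / 4.34 = 0.388.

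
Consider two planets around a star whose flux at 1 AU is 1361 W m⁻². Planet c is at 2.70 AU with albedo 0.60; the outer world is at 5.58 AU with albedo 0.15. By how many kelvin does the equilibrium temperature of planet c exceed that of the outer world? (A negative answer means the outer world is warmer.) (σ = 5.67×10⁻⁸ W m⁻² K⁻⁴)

T_eq = [S₀(1−A)/(4σd²)]^(1/4), so T ∝ (1−A)^(1/4) / √d.
T₁ = [1361×0.40/(4×5.67×10⁻⁸×2.70²)]^(1/4) = 134.71 K.
T₂ = [1361×0.85/(4×5.67×10⁻⁸×5.58²)]^(1/4) = 113.13 K.

ΔT ≈ 21.6 K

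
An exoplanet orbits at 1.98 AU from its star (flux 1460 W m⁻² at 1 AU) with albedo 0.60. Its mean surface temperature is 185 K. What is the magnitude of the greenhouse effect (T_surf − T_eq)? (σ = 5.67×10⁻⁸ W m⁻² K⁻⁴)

S = 1460/1.98² = 372.4 W m⁻².
T_eq = [S(1−A)/(4σ)]^(1/4) = [372.4×0.40/(4×5.67×10⁻⁸)]^(1/4) = 160.1 K.
ΔT = T_surf − T_eq = 185 − 160.1.

ΔT ≈ 24.9 K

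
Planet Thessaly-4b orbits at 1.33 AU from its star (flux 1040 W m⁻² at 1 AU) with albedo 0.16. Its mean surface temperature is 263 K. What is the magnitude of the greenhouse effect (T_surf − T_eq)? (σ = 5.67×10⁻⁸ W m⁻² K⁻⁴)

S = 1040/1.33² = 587.9 W m⁻².
T_eq = [S(1−A)/(4σ)]^(1/4) = [587.9×0.84/(4×5.67×10⁻⁸)]^(1/4) = 216.0 K.
ΔT = T_surf − T_eq = 263 − 216.0.

ΔT ≈ 47.0 K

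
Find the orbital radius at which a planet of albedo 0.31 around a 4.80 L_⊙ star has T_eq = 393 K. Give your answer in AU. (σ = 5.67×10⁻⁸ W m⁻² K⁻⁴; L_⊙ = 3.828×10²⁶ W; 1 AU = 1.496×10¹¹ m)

d ≈ 0.913 AU

L = 4.80 × 3.828×10²⁶ = 1.84×10²⁷ W.
From T_eq⁴ = L(1−A)/(16πσd²): d = √[L(1−A)/(16πσT_eq⁴)].
d = √[1.84×10²⁷ × 0.69 / (16π × 5.67×10⁻⁸ × (393)⁴)] = 1.37×10¹¹ m = 0.913 AU.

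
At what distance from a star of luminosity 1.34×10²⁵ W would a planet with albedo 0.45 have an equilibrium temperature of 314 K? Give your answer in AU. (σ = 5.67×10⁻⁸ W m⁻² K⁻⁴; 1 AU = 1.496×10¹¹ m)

From T_eq⁴ = L(1−A)/(16πσd²): d = √[L(1−A)/(16πσT_eq⁴)].
d = √[1.34×10²⁵ × 0.55 / (16π × 5.67×10⁻⁸ × (314)⁴)] = 1.63×10¹⁰ m = 0.109 AU.

d ≈ 0.109 AU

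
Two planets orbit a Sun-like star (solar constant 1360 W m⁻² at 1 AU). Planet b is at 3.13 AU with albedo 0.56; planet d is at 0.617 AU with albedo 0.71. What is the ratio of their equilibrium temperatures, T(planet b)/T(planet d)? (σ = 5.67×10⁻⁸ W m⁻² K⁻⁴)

T₁/T₂ ≈ 0.493

T_eq = [S₀(1−A)/(4σd²)]^(1/4), so T ∝ (1−A)^(1/4) / √d.
T₁ = [1360×0.44/(4×5.67×10⁻⁸×3.13²)]^(1/4) = 128.10 K.
T₂ = [1360×0.29/(4×5.67×10⁻⁸×0.617²)]^(1/4) = 259.97 K.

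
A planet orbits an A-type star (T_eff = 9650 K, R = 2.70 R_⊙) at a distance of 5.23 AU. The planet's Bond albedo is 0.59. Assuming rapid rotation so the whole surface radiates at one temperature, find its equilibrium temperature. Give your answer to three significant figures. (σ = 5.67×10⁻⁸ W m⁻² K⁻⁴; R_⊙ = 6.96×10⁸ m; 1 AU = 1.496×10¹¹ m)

T_eq ≈ 268 K

R_⋆ = 2.70 × 6.96×10⁸ = 1.88×10⁹ m.
d = 5.23 AU = 7.82×10¹¹ m.
L = 4πR_⋆²σT_⋆⁴ = 4π(1.88×10⁹)² × 5.67×10⁻⁸ × (9650)⁴ = 2.18×10²⁸ W.
S = L/(4πd²) = 2840 W m⁻².
Energy balance: absorbed = emitted ⇒ πR²·S(1−A) = 4πR²·σT_eq⁴, so T_eq⁴ = S(1−A)/(4σ).
T_eq = [2840 × 0.41 / (4 × 5.67×10⁻⁸)]^(1/4) = (5.13×10⁹)^(1/4) = 268 K.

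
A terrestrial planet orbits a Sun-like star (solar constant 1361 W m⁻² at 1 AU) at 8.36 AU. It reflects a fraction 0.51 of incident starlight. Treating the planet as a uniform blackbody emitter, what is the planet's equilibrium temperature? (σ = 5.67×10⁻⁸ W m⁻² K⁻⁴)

T_eq ≈ 80.5 K

Flux at 8.36 AU: S = 1361/8.36² = 19.5 W m⁻².
Energy balance: absorbed = emitted ⇒ πR²·S(1−A) = 4πR²·σT_eq⁴, so T_eq⁴ = S(1−A)/(4σ).
T_eq = [19.5 × 0.49 / (4 × 5.67×10⁻⁸)]^(1/4) = (4.21×10⁷)^(1/4) = 80.5 K.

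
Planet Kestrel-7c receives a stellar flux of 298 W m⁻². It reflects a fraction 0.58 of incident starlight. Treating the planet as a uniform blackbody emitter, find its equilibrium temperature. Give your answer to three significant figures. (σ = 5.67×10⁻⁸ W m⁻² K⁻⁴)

T_eq ≈ 153 K

Energy balance: absorbed = emitted ⇒ πR²·S(1−A) = 4πR²·σT_eq⁴, so T_eq⁴ = S(1−A)/(4σ).
T_eq = [298 × 0.42 / (4 × 5.67×10⁻⁸)]^(1/4) = (5.52×10⁸)^(1/4) = 153 K.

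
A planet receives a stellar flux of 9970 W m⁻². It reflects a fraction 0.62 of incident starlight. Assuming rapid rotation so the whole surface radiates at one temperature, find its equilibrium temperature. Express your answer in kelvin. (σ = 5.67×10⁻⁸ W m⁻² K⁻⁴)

Energy balance: absorbed = emitted ⇒ πR²·S(1−A) = 4πR²·σT_eq⁴, so T_eq⁴ = S(1−A)/(4σ).
T_eq = [9970 × 0.38 / (4 × 5.67×10⁻⁸)]^(1/4) = (1.67×10¹⁰)^(1/4) = 360 K.

T_eq ≈ 360 K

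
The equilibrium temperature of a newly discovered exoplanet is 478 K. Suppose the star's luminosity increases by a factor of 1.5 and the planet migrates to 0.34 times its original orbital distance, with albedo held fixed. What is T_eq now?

T_eq ≈ 907 K

T_eq ∝ L^(1/4) · d^(−1/2).
T′ = 478 × 1.5^(1/4) / 0.34^(1/2) = 907 K.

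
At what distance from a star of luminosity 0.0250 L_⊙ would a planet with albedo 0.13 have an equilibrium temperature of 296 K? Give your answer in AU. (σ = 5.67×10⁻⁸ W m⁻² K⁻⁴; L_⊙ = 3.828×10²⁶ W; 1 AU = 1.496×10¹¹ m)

L = 0.0250 × 3.828×10²⁶ = 9.57×10²⁴ W.
From T_eq⁴ = L(1−A)/(16πσd²): d = √[L(1−A)/(16πσT_eq⁴)].
d = √[9.57×10²⁴ × 0.87 / (16π × 5.67×10⁻⁸ × (296)⁴)] = 1.95×10¹⁰ m = 0.130 AU.

d ≈ 0.130 AU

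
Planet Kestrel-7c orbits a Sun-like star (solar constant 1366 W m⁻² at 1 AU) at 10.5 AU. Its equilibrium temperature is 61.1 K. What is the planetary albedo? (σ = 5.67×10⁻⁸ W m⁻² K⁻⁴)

A ≈ 0.74

Flux at 10.5 AU: S = 1366/10.5² = 12.4 W m⁻².
From T_eq⁴ = S(1−A)/(4σ): 1−A = 4σT_eq⁴/S.
1−A = 4 × 5.67×10⁻⁸ × (61.1)⁴ / 12.4 = 0.255.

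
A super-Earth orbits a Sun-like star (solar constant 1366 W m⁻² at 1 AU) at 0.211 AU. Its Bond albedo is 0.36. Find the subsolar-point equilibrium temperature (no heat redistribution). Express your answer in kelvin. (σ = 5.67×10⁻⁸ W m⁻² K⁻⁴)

T_ss ≈ 767 K

Flux at 0.211 AU: S = 1366/0.211² = 3.07×10⁴ W m⁻².
At the subsolar point the surface absorbs S(1−A) and emits σT⁴ per unit area — no factor of 4, since only the local patch is in balance.
T = [3.07×10⁴ × 0.64 / 5.67×10⁻⁸]^(1/4) = (3.46×10¹¹)^(1/4) = 767 K.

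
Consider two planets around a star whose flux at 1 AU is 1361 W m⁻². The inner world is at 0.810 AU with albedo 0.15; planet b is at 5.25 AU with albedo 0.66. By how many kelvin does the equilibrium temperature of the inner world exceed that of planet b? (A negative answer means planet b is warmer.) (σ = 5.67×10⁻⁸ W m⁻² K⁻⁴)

T_eq = [S₀(1−A)/(4σd²)]^(1/4), so T ∝ (1−A)^(1/4) / √d.
T₁ = [1361×0.85/(4×5.67×10⁻⁸×0.810²)]^(1/4) = 296.94 K.
T₂ = [1361×0.34/(4×5.67×10⁻⁸×5.25²)]^(1/4) = 92.76 K.

ΔT ≈ 204.2 K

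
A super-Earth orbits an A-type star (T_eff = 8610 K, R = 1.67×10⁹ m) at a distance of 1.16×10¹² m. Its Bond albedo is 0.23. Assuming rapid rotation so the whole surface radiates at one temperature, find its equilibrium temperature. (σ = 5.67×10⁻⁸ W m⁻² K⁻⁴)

L = 4πR_⋆²σT_⋆⁴ = 4π(1.67×10⁹)² × 5.67×10⁻⁸ × (8610)⁴ = 1.09×10²⁸ W.
S = L/(4πd²) = 646 W m⁻².
Energy balance: absorbed = emitted ⇒ πR²·S(1−A) = 4πR²·σT_eq⁴, so T_eq⁴ = S(1−A)/(4σ).
T_eq = [646 × 0.77 / (4 × 5.67×10⁻⁸)]^(1/4) = (2.19×10⁹)^(1/4) = 216 K.

T_eq ≈ 216 K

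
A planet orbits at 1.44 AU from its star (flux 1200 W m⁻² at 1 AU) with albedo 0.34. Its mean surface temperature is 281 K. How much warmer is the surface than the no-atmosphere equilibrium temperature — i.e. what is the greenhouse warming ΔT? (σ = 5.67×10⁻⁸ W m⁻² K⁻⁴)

ΔT ≈ 78.4 K

S = 1200/1.44² = 578.7 W m⁻².
T_eq = [S(1−A)/(4σ)]^(1/4) = [578.7×0.66/(4×5.67×10⁻⁸)]^(1/4) = 202.6 K.
ΔT = T_surf − T_eq = 281 − 202.6.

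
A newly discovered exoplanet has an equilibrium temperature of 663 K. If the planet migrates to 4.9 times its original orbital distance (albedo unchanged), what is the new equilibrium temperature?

T_eq ≈ 300 K

T_eq ∝ L^(1/4) · d^(−1/2).
T′ = 663 / 4.9^(1/2) = 300 K.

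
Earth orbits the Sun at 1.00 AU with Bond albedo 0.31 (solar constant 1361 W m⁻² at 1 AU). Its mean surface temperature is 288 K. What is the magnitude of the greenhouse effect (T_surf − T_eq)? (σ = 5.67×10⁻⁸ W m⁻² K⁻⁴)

ΔT ≈ 34.3 K

S = 1361/1.00² = 1361 W m⁻².
T_eq = [S(1−A)/(4σ)]^(1/4) = [1361×0.69/(4×5.67×10⁻⁸)]^(1/4) = 253.7 K.
ΔT = T_surf − T_eq = 288 − 253.7.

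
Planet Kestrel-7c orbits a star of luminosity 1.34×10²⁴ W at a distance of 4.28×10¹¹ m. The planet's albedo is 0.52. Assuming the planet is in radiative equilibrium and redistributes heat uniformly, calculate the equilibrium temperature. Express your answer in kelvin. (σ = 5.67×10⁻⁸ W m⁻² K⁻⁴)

T_eq ≈ 33.3 K

Flux: S = L/(4πd²) = 1.34×10²⁴/(4π×(4.28×10¹¹)²) = 0.582 W m⁻².
Energy balance: absorbed = emitted ⇒ πR²·S(1−A) = 4πR²·σT_eq⁴, so T_eq⁴ = S(1−A)/(4σ).
T_eq = [0.582 × 0.48 / (4 × 5.67×10⁻⁸)]^(1/4) = (1.23×10⁶)^(1/4) = 33.3 K.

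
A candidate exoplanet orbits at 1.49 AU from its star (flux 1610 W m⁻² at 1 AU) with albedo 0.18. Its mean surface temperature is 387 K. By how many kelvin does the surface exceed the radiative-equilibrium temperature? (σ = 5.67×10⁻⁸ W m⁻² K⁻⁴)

S = 1610/1.49² = 725.2 W m⁻².
T_eq = [S(1−A)/(4σ)]^(1/4) = [725.2×0.82/(4×5.67×10⁻⁸)]^(1/4) = 226.3 K.
ΔT = T_surf − T_eq = 387 − 226.3.

ΔT ≈ 160.7 K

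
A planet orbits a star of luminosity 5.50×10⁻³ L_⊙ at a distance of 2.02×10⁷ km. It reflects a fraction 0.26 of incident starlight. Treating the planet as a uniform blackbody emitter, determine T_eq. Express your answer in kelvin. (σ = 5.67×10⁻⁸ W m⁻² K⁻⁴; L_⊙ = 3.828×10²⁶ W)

T_eq ≈ 191 K

d = 2.02×10⁷ km = 2.02×10¹⁰ m.
L = 5.50×10⁻³ × 3.828×10²⁶ = 2.11×10²⁴ W.
Flux: S = L/(4πd²) = 2.11×10²⁴/(4π×(2.02×10¹⁰)²) = 411 W m⁻².
Energy balance: absorbed = emitted ⇒ πR²·S(1−A) = 4πR²·σT_eq⁴, so T_eq⁴ = S(1−A)/(4σ).
T_eq = [411 × 0.74 / (4 × 5.67×10⁻⁸)]^(1/4) = (1.34×10⁹)^(1/4) = 191 K.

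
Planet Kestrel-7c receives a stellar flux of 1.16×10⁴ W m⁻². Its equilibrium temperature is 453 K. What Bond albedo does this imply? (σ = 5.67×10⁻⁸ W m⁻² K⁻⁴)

From T_eq⁴ = S(1−A)/(4σ): 1−A = 4σT_eq⁴/S.
1−A = 4 × 5.67×10⁻⁸ × (453)⁴ / 1.16×10⁴ = 0.823.

A ≈ 0.18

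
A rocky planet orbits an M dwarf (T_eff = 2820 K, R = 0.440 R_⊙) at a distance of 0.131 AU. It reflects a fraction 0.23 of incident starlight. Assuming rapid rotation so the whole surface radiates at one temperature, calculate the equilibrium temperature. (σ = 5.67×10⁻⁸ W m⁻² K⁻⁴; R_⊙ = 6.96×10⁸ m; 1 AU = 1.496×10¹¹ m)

R_⋆ = 0.440 × 6.96×10⁸ = 3.06×10⁸ m.
d = 0.131 AU = 1.96×10¹⁰ m.
L = 4πR_⋆²σT_⋆⁴ = 4π(3.06×10⁸)² × 5.67×10⁻⁸ × (2820)⁴ = 4.23×10²⁴ W.
S = L/(4πd²) = 876 W m⁻².
Energy balance: absorbed = emitted ⇒ πR²·S(1−A) = 4πR²·σT_eq⁴, so T_eq⁴ = S(1−A)/(4σ).
T_eq = [876 × 0.77 / (4 × 5.67×10⁻⁸)]^(1/4) = (2.97×10⁹)^(1/4) = 233 K.

T_eq ≈ 233 K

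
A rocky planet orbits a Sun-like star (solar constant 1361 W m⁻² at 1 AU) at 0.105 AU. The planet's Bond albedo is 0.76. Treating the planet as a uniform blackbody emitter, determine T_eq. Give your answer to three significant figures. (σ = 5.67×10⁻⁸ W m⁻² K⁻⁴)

T_eq ≈ 601 K

Flux at 0.105 AU: S = 1361/0.105² = 1.23×10⁵ W m⁻².
Energy balance: absorbed = emitted ⇒ πR²·S(1−A) = 4πR²·σT_eq⁴, so T_eq⁴ = S(1−A)/(4σ).
T_eq = [1.23×10⁵ × 0.24 / (4 × 5.67×10⁻⁸)]^(1/4) = (1.31×10¹¹)^(1/4) = 601 K.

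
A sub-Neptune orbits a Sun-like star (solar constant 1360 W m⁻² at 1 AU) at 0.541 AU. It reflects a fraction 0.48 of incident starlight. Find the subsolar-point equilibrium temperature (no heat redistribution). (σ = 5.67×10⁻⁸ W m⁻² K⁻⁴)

Flux at 0.541 AU: S = 1360/0.541² = 4650 W m⁻².
At the subsolar point the surface absorbs S(1−A) and emits σT⁴ per unit area — no factor of 4, since only the local patch is in balance.
T = [4650 × 0.52 / 5.67×10⁻⁸]^(1/4) = (4.26×10¹⁰)^(1/4) = 454 K.

T_ss ≈ 454 K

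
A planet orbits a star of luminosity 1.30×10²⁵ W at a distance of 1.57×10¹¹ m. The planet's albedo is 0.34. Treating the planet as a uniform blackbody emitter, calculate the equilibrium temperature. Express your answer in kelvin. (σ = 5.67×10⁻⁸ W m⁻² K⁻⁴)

Flux: S = L/(4πd²) = 1.30×10²⁵/(4π×(1.57×10¹¹)²) = 42.0 W m⁻².
Energy balance: absorbed = emitted ⇒ πR²·S(1−A) = 4πR²·σT_eq⁴, so T_eq⁴ = S(1−A)/(4σ).
T_eq = [42.0 × 0.66 / (4 × 5.67×10⁻⁸)]^(1/4) = (1.22×10⁸)^(1/4) = 105 K.

T_eq ≈ 105 K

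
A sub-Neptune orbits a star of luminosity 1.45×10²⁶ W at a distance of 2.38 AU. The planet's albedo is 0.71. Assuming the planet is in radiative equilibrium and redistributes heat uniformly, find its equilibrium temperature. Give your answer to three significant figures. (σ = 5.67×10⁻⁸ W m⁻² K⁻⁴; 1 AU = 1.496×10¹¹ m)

d = 2.38 AU = 3.56×10¹¹ m.
Flux: S = L/(4πd²) = 1.45×10²⁶/(4π×(3.56×10¹¹)²) = 91.0 W m⁻².
Energy balance: absorbed = emitted ⇒ πR²·S(1−A) = 4πR²·σT_eq⁴, so T_eq⁴ = S(1−A)/(4σ).
T_eq = [91.0 × 0.29 / (4 × 5.67×10⁻⁸)]^(1/4) = (1.16×10⁸)^(1/4) = 104 K.

T_eq ≈ 104 K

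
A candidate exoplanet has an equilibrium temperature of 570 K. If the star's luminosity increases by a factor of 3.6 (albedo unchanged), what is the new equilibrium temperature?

T_eq ≈ 785 K

T_eq ∝ L^(1/4) · d^(−1/2).
T′ = 570 × 3.6^(1/4) = 785 K.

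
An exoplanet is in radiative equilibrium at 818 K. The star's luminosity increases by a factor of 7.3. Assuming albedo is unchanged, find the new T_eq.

T_eq ≈ 1340 K

T_eq ∝ L^(1/4) · d^(−1/2).
T′ = 818 × 7.3^(1/4) = 1340 K.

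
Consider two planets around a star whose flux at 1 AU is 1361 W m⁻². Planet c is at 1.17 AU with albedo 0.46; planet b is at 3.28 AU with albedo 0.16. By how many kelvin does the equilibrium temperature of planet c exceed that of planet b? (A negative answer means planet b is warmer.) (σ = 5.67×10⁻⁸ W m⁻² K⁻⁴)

ΔT ≈ 73.5 K

T_eq = [S₀(1−A)/(4σd²)]^(1/4), so T ∝ (1−A)^(1/4) / √d.
T₁ = [1361×0.54/(4×5.67×10⁻⁸×1.17²)]^(1/4) = 220.58 K.
T₂ = [1361×0.84/(4×5.67×10⁻⁸×3.28²)]^(1/4) = 147.13 K.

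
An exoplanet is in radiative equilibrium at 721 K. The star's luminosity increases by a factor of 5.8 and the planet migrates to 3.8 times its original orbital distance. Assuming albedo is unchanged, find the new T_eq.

T_eq ∝ L^(1/4) · d^(−1/2).
T′ = 721 × 5.8^(1/4) / 3.8^(1/2) = 574 K.

T_eq ≈ 574 K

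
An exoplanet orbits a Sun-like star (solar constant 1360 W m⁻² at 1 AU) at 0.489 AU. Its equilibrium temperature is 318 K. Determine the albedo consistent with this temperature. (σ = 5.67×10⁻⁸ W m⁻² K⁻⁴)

A ≈ 0.59

Flux at 0.489 AU: S = 1360/0.489² = 5690 W m⁻².
From T_eq⁴ = S(1−A)/(4σ): 1−A = 4σT_eq⁴/S.
1−A = 4 × 5.67×10⁻⁸ × (318)⁴ / 5690 = 0.408.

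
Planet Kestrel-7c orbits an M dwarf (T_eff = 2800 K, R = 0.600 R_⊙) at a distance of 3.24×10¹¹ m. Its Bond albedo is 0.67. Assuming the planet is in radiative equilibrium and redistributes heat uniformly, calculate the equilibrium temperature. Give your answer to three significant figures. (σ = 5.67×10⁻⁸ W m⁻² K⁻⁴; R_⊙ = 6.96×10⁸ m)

T_eq ≈ 53.9 K

R_⋆ = 0.600 × 6.96×10⁸ = 4.18×10⁸ m.
L = 4πR_⋆²σT_⋆⁴ = 4π(4.18×10⁸)² × 5.67×10⁻⁸ × (2800)⁴ = 7.64×10²⁴ W.
S = L/(4πd²) = 5.79 W m⁻².
Energy balance: absorbed = emitted ⇒ πR²·S(1−A) = 4πR²·σT_eq⁴, so T_eq⁴ = S(1−A)/(4σ).
T_eq = [5.79 × 0.33 / (4 × 5.67×10⁻⁸)]^(1/4) = (8.42×10⁶)^(1/4) = 53.9 K.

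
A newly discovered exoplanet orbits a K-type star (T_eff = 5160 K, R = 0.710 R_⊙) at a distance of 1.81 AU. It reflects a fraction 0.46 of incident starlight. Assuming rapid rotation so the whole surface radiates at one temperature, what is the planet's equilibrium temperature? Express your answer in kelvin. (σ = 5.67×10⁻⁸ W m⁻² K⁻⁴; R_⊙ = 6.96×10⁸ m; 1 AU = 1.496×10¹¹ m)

T_eq ≈ 134 K

R_⋆ = 0.710 × 6.96×10⁸ = 4.94×10⁸ m.
d = 1.81 AU = 2.71×10¹¹ m.
L = 4πR_⋆²σT_⋆⁴ = 4π(4.94×10⁸)² × 5.67×10⁻⁸ × (5160)⁴ = 1.23×10²⁶ W.
S = L/(4πd²) = 134 W m⁻².
Energy balance: absorbed = emitted ⇒ πR²·S(1−A) = 4πR²·σT_eq⁴, so T_eq⁴ = S(1−A)/(4σ).
T_eq = [134 × 0.54 / (4 × 5.67×10⁻⁸)]^(1/4) = (3.19×10⁸)^(1/4) = 134 K.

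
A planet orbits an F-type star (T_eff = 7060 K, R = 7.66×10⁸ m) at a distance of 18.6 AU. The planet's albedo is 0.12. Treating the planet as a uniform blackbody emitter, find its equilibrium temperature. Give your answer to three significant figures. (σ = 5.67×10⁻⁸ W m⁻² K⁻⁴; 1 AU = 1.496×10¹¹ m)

T_eq ≈ 80.2 K

d = 18.6 AU = 2.78×10¹² m.
L = 4πR_⋆²σT_⋆⁴ = 4π(7.66×10⁸)² × 5.67×10⁻⁸ × (7060)⁴ = 1.04×10²⁷ W.
S = L/(4πd²) = 10.7 W m⁻².
Energy balance: absorbed = emitted ⇒ πR²·S(1−A) = 4πR²·σT_eq⁴, so T_eq⁴ = S(1−A)/(4σ).
T_eq = [10.7 × 0.88 / (4 × 5.67×10⁻⁸)]^(1/4) = (4.14×10⁷)^(1/4) = 80.2 K.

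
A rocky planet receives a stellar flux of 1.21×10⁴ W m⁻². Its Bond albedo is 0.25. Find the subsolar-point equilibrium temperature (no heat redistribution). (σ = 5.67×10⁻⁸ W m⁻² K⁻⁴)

T_ss ≈ 633 K

At the subsolar point the surface absorbs S(1−A) and emits σT⁴ per unit area — no factor of 4, since only the local patch is in balance.
T = [1.21×10⁴ × 0.75 / 5.67×10⁻⁸]^(1/4) = (1.60×10¹¹)^(1/4) = 633 K.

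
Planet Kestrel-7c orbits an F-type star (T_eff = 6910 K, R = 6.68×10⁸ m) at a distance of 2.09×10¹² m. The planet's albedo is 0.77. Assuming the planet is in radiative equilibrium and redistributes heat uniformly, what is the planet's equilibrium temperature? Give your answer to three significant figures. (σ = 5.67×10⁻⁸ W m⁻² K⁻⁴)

L = 4πR_⋆²σT_⋆⁴ = 4π(6.68×10⁸)² × 5.67×10⁻⁸ × (6910)⁴ = 7.25×10²⁶ W.
S = L/(4πd²) = 13.2 W m⁻².
Energy balance: absorbed = emitted ⇒ πR²·S(1−A) = 4πR²·σT_eq⁴, so T_eq⁴ = S(1−A)/(4σ).
T_eq = [13.2 × 0.23 / (4 × 5.67×10⁻⁸)]^(1/4) = (1.34×10⁷)^(1/4) = 60.5 K.

T_eq ≈ 60.5 K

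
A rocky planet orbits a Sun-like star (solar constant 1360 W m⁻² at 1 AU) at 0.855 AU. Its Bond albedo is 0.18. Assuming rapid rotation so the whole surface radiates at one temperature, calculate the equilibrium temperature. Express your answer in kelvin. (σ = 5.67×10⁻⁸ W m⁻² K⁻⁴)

T_eq ≈ 286 K

Flux at 0.855 AU: S = 1360/0.855² = 1860 W m⁻².
Energy balance: absorbed = emitted ⇒ πR²·S(1−A) = 4πR²·σT_eq⁴, so T_eq⁴ = S(1−A)/(4σ).
T_eq = [1860 × 0.82 / (4 × 5.67×10⁻⁸)]^(1/4) = (6.73×10⁹)^(1/4) = 286 K.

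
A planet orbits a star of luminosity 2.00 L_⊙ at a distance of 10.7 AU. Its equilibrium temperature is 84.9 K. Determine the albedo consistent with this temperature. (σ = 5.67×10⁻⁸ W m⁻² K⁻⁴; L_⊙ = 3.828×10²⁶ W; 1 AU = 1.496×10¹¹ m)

A ≈ 0.50

d = 10.7 AU = 1.60×10¹² m.
L = 2.00 × 3.828×10²⁶ = 7.66×10²⁶ W.
Flux: S = L/(4πd²) = 7.66×10²⁶/(4π×(1.60×10¹²)²) = 23.8 W m⁻².
From T_eq⁴ = S(1−A)/(4σ): 1−A = 4σT_eq⁴/S.
1−A = 4 × 5.67×10⁻⁸ × (84.9)⁴ / 23.8 = 0.496.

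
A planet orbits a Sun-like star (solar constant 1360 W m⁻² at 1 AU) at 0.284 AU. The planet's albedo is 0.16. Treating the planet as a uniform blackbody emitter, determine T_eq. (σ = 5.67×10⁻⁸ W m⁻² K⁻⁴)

Flux at 0.284 AU: S = 1360/0.284² = 1.69×10⁴ W m⁻².
Energy balance: absorbed = emitted ⇒ πR²·S(1−A) = 4πR²·σT_eq⁴, so T_eq⁴ = S(1−A)/(4σ).
T_eq = [1.69×10⁴ × 0.84 / (4 × 5.67×10⁻⁸)]^(1/4) = (6.25×10¹⁰)^(1/4) = 500 K.

T_eq ≈ 500 K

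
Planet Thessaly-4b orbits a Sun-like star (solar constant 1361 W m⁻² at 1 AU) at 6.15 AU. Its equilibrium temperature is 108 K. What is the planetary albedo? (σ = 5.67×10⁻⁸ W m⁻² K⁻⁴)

A ≈ 0.14

Flux at 6.15 AU: S = 1361/6.15² = 36.0 W m⁻².
From T_eq⁴ = S(1−A)/(4σ): 1−A = 4σT_eq⁴/S.
1−A = 4 × 5.67×10⁻⁸ × (108)⁴ / 36.0 = 0.857.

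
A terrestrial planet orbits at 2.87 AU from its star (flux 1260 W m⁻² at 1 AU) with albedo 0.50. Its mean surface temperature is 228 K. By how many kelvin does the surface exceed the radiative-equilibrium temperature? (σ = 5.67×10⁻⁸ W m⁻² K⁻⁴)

S = 1260/2.87² = 153.0 W m⁻².
T_eq = [S(1−A)/(4σ)]^(1/4) = [153.0×0.50/(4×5.67×10⁻⁸)]^(1/4) = 135.5 K.
ΔT = T_surf − T_eq = 228 − 135.5.

ΔT ≈ 92.5 K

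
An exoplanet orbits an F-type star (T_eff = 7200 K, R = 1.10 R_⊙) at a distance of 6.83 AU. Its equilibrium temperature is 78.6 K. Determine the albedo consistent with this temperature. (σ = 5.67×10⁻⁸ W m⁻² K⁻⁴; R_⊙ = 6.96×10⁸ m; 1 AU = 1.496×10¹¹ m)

R_⋆ = 1.10 × 6.96×10⁸ = 7.66×10⁸ m.
d = 6.83 AU = 1.02×10¹² m.
L = 4πR_⋆²σT_⋆⁴ = 4π(7.66×10⁸)² × 5.67×10⁻⁸ × (7200)⁴ = 1.12×10²⁷ W.
S = L/(4πd²) = 85.5 W m⁻².
From T_eq⁴ = S(1−A)/(4σ): 1−A = 4σT_eq⁴/S.
1−A = 4 × 5.67×10⁻⁸ × (78.6)⁴ / 85.5 = 0.101.

A ≈ 0.90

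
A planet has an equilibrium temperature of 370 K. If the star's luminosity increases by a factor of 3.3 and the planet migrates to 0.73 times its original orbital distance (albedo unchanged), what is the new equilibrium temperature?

T_eq ∝ L^(1/4) · d^(−1/2).
T′ = 370 × 3.3^(1/4) / 0.73^(1/2) = 584 K.

T_eq ≈ 584 K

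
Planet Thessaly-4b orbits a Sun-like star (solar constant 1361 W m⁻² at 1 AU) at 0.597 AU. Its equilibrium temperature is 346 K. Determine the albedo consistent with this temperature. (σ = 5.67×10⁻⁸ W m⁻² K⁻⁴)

A ≈ 0.15

Flux at 0.597 AU: S = 1361/0.597² = 3820 W m⁻².
From T_eq⁴ = S(1−A)/(4σ): 1−A = 4σT_eq⁴/S.
1−A = 4 × 5.67×10⁻⁸ × (346)⁴ / 3820 = 0.851.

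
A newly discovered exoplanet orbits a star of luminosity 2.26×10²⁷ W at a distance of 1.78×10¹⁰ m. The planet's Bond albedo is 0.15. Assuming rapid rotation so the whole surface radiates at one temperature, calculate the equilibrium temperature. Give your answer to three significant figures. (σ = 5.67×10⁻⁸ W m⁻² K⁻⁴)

Flux: S = L/(4πd²) = 2.26×10²⁷/(4π×(1.78×10¹⁰)²) = 5.68×10⁵ W m⁻².
Energy balance: absorbed = emitted ⇒ πR²·S(1−A) = 4πR²·σT_eq⁴, so T_eq⁴ = S(1−A)/(4σ).
T_eq = [5.68×10⁵ × 0.85 / (4 × 5.67×10⁻⁸)]^(1/4) = (2.13×10¹²)^(1/4) = 1210 K.

T_eq ≈ 1210 K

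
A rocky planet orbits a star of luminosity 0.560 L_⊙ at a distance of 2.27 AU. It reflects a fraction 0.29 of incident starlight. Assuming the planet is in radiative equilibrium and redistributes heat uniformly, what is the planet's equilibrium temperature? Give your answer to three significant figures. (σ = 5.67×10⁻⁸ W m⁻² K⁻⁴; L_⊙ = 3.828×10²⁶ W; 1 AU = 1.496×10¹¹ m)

T_eq ≈ 147 K

d = 2.27 AU = 3.40×10¹¹ m.
L = 0.560 × 3.828×10²⁶ = 2.14×10²⁶ W.
Flux: S = L/(4πd²) = 2.14×10²⁶/(4π×(3.40×10¹¹)²) = 148 W m⁻².
Energy balance: absorbed = emitted ⇒ πR²·S(1−A) = 4πR²·σT_eq⁴, so T_eq⁴ = S(1−A)/(4σ).
T_eq = [148 × 0.71 / (4 × 5.67×10⁻⁸)]^(1/4) = (4.63×10⁸)^(1/4) = 147 K.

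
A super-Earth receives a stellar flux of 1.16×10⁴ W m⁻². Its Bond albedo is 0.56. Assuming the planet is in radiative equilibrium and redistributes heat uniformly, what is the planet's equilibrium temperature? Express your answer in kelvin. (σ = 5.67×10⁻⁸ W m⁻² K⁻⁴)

T_eq ≈ 387 K

Energy balance: absorbed = emitted ⇒ πR²·S(1−A) = 4πR²·σT_eq⁴, so T_eq⁴ = S(1−A)/(4σ).
T_eq = [1.16×10⁴ × 0.44 / (4 × 5.67×10⁻⁸)]^(1/4) = (2.25×10¹⁰)^(1/4) = 387 K.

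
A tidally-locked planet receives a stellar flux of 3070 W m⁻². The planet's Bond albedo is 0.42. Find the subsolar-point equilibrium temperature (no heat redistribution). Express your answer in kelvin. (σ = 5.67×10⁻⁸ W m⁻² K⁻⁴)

T_ss ≈ 421 K

At the subsolar point the surface absorbs S(1−A) and emits σT⁴ per unit area — no factor of 4, since only the local patch is in balance.
T = [3070 × 0.58 / 5.67×10⁻⁸]^(1/4) = (3.14×10¹⁰)^(1/4) = 421 K.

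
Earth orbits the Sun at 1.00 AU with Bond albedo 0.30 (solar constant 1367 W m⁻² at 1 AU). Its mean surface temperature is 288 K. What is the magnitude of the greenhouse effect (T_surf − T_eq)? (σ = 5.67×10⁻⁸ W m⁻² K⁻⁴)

S = 1367/1.00² = 1367 W m⁻².
T_eq = [S(1−A)/(4σ)]^(1/4) = [1367×0.70/(4×5.67×10⁻⁸)]^(1/4) = 254.9 K.
ΔT = T_surf − T_eq = 288 − 254.9.

ΔT ≈ 33.1 K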